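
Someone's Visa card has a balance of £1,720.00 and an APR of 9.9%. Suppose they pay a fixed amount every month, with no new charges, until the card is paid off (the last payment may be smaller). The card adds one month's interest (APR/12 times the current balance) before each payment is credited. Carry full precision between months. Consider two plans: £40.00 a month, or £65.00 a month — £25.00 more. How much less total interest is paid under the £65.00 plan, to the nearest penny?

Monthly rate r = 9.9%/12 = 0.825% = 0.00825.
At £40.00/mo: n = ⌈−ln(1 − rB₀/P)/ln(1+r)⌉ = 54 payments (last £12.99); total interest = total paid − £1,720.00 = £412.99.
At £65.00/mo: 30 payments (last £63.50); total interest £228.50.
Interest saved = £412.99 − £228.50 = £184.49.

£184.49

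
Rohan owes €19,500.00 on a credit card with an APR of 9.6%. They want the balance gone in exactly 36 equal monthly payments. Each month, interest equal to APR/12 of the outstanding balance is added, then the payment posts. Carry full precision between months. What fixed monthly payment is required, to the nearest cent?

€625.55

Monthly rate r = 9.6%/12 = 0.8% = 0.008.
Level-payment amortization: P = B₀·r / (1 − (1+r)^(−n)) = 19500.00·0.008 / (1 − 1.008^(−36)).
Denominator 1 − (1+r)^(−36) = 0.249378769.
P = 156 / 0.249378769 ≈ 625.55.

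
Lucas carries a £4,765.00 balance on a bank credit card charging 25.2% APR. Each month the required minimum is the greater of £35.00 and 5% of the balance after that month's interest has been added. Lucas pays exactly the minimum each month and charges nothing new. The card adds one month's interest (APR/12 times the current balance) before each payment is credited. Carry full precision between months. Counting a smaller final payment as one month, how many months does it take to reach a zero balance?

90 months

Monthly rate r = 25.2%/12 = 2.1% = 0.021.
While 5% of the post-interest balance exceeds £35.00, each month B ← (B·(1+r))·(1 − 0.05), i.e. B shrinks by the factor (1+r)·0.95 = 0.96995.
This holds for months 1–64. Entering month 65 the balance is £676.12; 5% of the post-interest balance is now below £35.00, so the flat £35.00 minimum applies from here.
From month 65 a fixed £35.00 at rate r clears £676.12 in 26 more payments. Total: 64 + 26 = 90 months.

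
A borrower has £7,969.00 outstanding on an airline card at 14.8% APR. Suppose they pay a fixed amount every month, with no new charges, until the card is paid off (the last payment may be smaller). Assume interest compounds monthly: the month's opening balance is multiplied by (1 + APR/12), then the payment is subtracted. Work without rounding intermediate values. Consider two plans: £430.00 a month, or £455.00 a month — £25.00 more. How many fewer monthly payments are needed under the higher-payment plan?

2 fewer payments

Monthly rate r = 14.8%/12 = 1.23333% = 0.0123333.
At £430.00/mo: n = ⌈−ln(1 − rB₀/P)/ln(1+r)⌉ = 22 payments (last £73.73); total interest = total paid − £7,969.00 = £1,134.73.
At £455.00/mo: 20 payments (last £388.55); total interest £1,064.55.
Payments saved = 22 − 20 = 2.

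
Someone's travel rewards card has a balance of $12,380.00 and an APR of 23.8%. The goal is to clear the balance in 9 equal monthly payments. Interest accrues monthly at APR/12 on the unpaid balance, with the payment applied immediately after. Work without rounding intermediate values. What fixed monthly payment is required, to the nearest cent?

$1,515.53

Monthly rate r = 23.8%/12 = 1.98333% = 0.0198333.
Level-payment amortization: P = B₀·r / (1 − (1+r)^(−n)) = 12380.00·0.0198333 / (1 − 1.01983^(−9)).
Denominator 1 − (1+r)^(−9) = 0.162013206.
P = 245.537 / 0.162013206 ≈ 1515.53.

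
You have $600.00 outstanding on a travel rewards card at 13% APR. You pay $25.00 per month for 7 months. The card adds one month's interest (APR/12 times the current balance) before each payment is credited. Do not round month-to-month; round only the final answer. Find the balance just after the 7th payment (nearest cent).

$466.21

Monthly rate r = 13%/12 = 1.08333% = 0.0108333.
Each month: B ← B·(1+r) − $25.00.
Month 1: interest $6.50; balance after payment $581.50.
Month 2: interest $6.30; balance after payment $562.80.
Month 3: interest $6.10; balance after payment $543.90.
Month 4: interest $5.89; balance after payment $524.79.
Month 5: interest $5.69; balance after payment $505.47.
Month 6: interest $5.48; balance after payment $485.95.
Month 7: interest $5.26; balance after payment $466.21.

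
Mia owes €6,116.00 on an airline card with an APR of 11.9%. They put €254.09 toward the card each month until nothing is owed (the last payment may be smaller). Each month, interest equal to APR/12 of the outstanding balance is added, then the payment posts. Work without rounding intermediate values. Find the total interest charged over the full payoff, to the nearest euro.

Monthly rate r = 11.9%/12 = 0.991667% = 0.00991667.
Payoff takes n = ⌈−ln(1 − rB₀/P)/ln(1+r)⌉ = ⌈27.638⌉ = 28 payments; the last is €162.30.
Total paid = 27·€254.09 + €162.30 = €7,022.73.
Total interest = total paid − principal = €7,022.73 − €6,116.00 = €906.73.

€907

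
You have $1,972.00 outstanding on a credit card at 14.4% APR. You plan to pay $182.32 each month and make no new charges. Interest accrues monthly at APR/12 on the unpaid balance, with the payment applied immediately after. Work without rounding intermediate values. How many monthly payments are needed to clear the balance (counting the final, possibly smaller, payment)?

Monthly rate r = 14.4%/12 = 1.2% = 0.012.
Recurrence: B ← B·(1+r) − $182.32.
Month 1: interest $23.66; balance after payment $1,813.34.
Month 2: interest $21.76; balance after payment $1,652.78.
Closed form: n = −ln(1 − rB₀/P)/ln(1+r) = −ln(0.87021)/ln(1.012) ≈ 11.655, so the balance reaches zero during payment 12.

12 months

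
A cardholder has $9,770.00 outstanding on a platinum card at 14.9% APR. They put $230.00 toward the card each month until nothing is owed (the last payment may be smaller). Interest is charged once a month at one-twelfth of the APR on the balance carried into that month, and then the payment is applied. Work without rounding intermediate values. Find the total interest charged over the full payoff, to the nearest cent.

Monthly rate r = 14.9%/12 = 1.24167% = 0.0124167.
Payoff takes n = ⌈−ln(1 − rB₀/P)/ln(1+r)⌉ = ⌈60.743⌉ = 61 payments; the last is $171.27.
Total paid = 60·$230.00 + $171.27 = $13,971.27.
Total interest = total paid − principal = $13,971.27 − $9,770.00 = $4,201.27.

$4,201.27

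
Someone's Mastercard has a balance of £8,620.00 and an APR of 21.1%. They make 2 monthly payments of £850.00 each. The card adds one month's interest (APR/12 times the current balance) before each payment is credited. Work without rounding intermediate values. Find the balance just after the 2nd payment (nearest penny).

£7,210.86

Monthly rate r = 21.1%/12 = 1.75833% = 0.0175833.
Each month: B ← B·(1+r) − £850.00.
Month 1: interest £151.57; balance after payment £7,921.57.
Month 2: interest £139.29; balance after payment £7,210.86.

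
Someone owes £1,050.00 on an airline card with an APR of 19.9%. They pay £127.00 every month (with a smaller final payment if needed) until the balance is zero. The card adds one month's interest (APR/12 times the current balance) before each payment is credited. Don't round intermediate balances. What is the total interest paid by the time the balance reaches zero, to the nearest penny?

Monthly rate r = 19.9%/12 = 1.65833% = 0.0165833.
Payoff takes n = ⌈−ln(1 − rB₀/P)/ln(1+r)⌉ = ⌈8.966⌉ = 9 payments; the last is £122.69.
Total paid = 8·£127.00 + £122.69 = £1,138.69.
Total interest = total paid − principal = £1,138.69 − £1,050.00 = £88.69.

£88.69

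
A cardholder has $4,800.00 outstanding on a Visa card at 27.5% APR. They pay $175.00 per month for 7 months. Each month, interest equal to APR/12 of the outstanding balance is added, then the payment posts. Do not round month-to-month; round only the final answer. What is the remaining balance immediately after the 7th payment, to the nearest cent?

Monthly rate r = 27.5%/12 = 2.29167% = 0.0229167.
Each month: B ← B·(1+r) − $175.00.
Month 1: interest $110.00; balance after payment $4,735.00.
Month 2: interest $108.51; balance after payment $4,668.51.
Month 3: interest $106.99; balance after payment $4,600.50.
Month 4: interest $105.43; balance after payment $4,530.93.
Month 5: interest $103.83; balance after payment $4,459.76.
Month 6: interest $102.20; balance after payment $4,386.96.
Month 7: interest $100.53; balance after payment $4,312.50.

$4,312.50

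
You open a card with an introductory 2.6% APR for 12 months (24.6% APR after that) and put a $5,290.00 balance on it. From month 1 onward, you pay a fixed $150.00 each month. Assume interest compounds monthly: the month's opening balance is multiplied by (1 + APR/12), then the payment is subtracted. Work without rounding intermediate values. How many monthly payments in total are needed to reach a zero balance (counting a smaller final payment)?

46 payments

Promo months 1–12 at r₀ = 2.6%/12 = 0.00216667; months 13+ at r₁ = 24.6%/12 = 0.0205.
After month 12: iterate B ← B·(1+r₀) − $150.00 for 12 months → $3,607.59.
Then at r₁ with $150.00/mo: n₂ = −ln(1 − r₁·B/P)/ln(1+r₁) ≈ 33.48 → 34 more payments.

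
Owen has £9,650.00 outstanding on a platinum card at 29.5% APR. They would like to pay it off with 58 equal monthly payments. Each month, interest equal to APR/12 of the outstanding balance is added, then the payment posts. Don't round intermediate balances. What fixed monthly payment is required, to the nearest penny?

Monthly rate r = 29.5%/12 = 2.45833% = 0.0245833.
Level-payment amortization: P = B₀·r / (1 − (1+r)^(−n)) = 9650.00·0.0245833 / (1 − 1.02458^(−58)).
Denominator 1 − (1+r)^(−58) = 0.75551211.
P = 237.229 / 0.75551211 ≈ 314.00.

£314.00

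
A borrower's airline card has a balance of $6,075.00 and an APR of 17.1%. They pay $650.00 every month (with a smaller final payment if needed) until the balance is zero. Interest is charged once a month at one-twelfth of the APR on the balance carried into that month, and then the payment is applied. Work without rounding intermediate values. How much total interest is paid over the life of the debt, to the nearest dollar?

Monthly rate r = 17.1%/12 = 1.425% = 0.01425.
Payoff takes n = ⌈−ln(1 − rB₀/P)/ln(1+r)⌉ = ⌈10.101⌉ = 11 payments; the last is $66.24.
Total paid = 10·$650.00 + $66.24 = $6,566.24.
Total interest = total paid − principal = $6,566.24 − $6,075.00 = $491.24.

$491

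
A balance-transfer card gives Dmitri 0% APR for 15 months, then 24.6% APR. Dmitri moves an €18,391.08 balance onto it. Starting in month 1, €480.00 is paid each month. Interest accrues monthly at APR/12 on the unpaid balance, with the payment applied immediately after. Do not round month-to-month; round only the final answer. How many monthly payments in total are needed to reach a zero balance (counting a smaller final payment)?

48 payments

Promo months 1–15 at r₀ = 0%/12 = 0; months 16+ at r₁ = 24.6%/12 = 0.0205.
After month 15 (no interest yet): B = €18,391.08 − 15·€480.00 = €11,191.08.
Then at r₁ with €480.00/mo: n₂ = −ln(1 − r₁·B/P)/ln(1+r₁) ≈ 32.03 → 33 more payments.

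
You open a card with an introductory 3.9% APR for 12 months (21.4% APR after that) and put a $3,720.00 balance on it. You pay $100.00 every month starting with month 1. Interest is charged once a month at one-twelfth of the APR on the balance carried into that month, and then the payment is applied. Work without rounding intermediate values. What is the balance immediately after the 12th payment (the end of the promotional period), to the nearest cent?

$2,646.02

Promo months 1–12 at r₀ = 3.9%/12 = 0.00325; months 13+ at r₁ = 21.4%/12 = 0.0178333.
After month 12: iterate B ← B·(1+r₀) − $100.00 for 12 months → $2,646.02.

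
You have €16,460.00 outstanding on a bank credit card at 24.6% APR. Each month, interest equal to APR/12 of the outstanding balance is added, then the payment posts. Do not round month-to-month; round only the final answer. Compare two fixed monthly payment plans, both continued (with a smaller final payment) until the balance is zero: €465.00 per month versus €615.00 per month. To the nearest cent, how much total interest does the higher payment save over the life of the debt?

Monthly rate r = 24.6%/12 = 2.05% = 0.0205.
At €465.00/mo: n = ⌈−ln(1 − rB₀/P)/ln(1+r)⌉ = 64 payments (last €343.07); total interest = total paid − €16,460.00 = €13,178.07.
At €615.00/mo: 40 payments (last €126.29); total interest €7,651.29.
Interest saved = €13,178.07 − €7,651.29 = €5,526.78.

€5,526.78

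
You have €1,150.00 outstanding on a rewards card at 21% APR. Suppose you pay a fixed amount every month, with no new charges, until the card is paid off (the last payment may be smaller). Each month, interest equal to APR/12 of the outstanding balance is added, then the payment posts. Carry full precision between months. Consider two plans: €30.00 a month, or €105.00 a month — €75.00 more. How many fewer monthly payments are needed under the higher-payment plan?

52 fewer payments

Monthly rate r = 21%/12 = 1.75% = 0.0175.
At €30.00/mo: n = ⌈−ln(1 − rB₀/P)/ln(1+r)⌉ = 65 payments (last €1.53); total interest = total paid − €1,150.00 = €771.53.
At €105.00/mo: 13 payments (last €28.00); total interest €138.00.
Payments saved = 65 − 13 = 52.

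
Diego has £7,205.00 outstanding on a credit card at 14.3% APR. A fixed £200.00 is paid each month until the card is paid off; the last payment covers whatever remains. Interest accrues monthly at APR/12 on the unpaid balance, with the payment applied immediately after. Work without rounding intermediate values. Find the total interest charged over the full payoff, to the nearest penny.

£2,264.75

Monthly rate r = 14.3%/12 = 1.19167% = 0.0119167.
Payoff takes n = ⌈−ln(1 − rB₀/P)/ln(1+r)⌉ = ⌈47.347⌉ = 48 payments; the last is £69.75.
Total paid = 47·£200.00 + £69.75 = £9,469.75.
Total interest = total paid − principal = £9,469.75 − £7,205.00 = £2,264.75.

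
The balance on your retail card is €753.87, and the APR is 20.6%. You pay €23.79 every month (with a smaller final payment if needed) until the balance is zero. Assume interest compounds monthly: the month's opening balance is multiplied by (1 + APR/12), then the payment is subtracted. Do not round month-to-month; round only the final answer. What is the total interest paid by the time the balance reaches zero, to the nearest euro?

Monthly rate r = 20.6%/12 = 1.71667% = 0.0171667.
Payoff takes n = ⌈−ln(1 − rB₀/P)/ln(1+r)⌉ = ⌈46.133⌉ = 47 payments; the last is €3.19.
Total paid = 46·€23.79 + €3.19 = €1,097.53.
Total interest = total paid − principal = €1,097.53 − €753.87 = €343.66.

€344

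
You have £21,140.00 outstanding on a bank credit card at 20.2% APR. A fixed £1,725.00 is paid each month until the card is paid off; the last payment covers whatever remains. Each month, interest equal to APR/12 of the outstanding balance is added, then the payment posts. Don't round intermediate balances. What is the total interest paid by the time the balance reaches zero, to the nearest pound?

Monthly rate r = 20.2%/12 = 1.68333% = 0.0168333.
Payoff takes n = ⌈−ln(1 − rB₀/P)/ln(1+r)⌉ = ⌈13.840⌉ = 14 payments; the last is £1,451.71.
Total paid = 13·£1,725.00 + £1,451.71 = £23,876.71.
Total interest = total paid − principal = £23,876.71 − £21,140.00 = £2,736.71.

£2,737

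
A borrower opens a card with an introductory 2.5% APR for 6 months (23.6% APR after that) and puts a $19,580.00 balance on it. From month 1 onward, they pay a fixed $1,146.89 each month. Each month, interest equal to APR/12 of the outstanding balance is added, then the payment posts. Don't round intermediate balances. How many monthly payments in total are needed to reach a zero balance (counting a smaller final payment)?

Promo months 1–6 at r₀ = 2.5%/12 = 0.00208333; months 7+ at r₁ = 23.6%/12 = 0.0196667.
After month 6: iterate B ← B·(1+r₀) − $1,146.89 for 6 months → $12,908.75.
Then at r₁ with $1,146.89/mo: n₂ = −ln(1 − r₁·B/P)/ln(1+r₁) ≈ 12.85 → 13 more payments.

19 payments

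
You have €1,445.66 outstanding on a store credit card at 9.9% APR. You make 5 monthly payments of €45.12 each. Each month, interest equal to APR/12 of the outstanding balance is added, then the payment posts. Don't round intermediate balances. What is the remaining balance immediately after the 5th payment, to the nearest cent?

€1,276.93

Monthly rate r = 9.9%/12 = 0.825% = 0.00825.
Each month: B ← B·(1+r) − €45.12.
Month 1: interest €11.93; balance after payment €1,412.47.
Month 2: interest €11.65; balance after payment €1,379.00.
Month 3: interest €11.38; balance after payment €1,345.26.
Month 4: interest €11.10; balance after payment €1,311.23.
Month 5: interest €10.82; balance after payment €1,276.93.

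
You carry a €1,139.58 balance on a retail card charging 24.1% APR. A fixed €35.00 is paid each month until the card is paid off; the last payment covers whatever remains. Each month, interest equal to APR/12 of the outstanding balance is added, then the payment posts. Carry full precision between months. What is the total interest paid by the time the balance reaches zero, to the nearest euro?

€728

Monthly rate r = 24.1%/12 = 2.00833% = 0.0200833.
Payoff takes n = ⌈−ln(1 − rB₀/P)/ln(1+r)⌉ = ⌈53.360⌉ = 54 payments; the last is €12.69.
Total paid = 53·€35.00 + €12.69 = €1,867.69.
Total interest = total paid − principal = €1,867.69 − €1,139.58 = €728.11.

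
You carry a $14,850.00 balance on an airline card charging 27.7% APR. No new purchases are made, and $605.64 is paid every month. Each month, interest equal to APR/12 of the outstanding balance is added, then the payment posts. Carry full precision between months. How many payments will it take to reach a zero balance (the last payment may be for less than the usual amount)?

Monthly rate r = 27.7%/12 = 2.30833% = 0.0230833.
Recurrence: B ← B·(1+r) − $605.64.
Month 1: interest $342.79; balance after payment $14,587.15.
Month 2: interest $336.72; balance after payment $14,318.23.
Closed form: n = −ln(1 − rB₀/P)/ln(1+r) = −ln(0.43401)/ln(1.02308) ≈ 36.576, so the balance reaches zero during payment 37.

37 payments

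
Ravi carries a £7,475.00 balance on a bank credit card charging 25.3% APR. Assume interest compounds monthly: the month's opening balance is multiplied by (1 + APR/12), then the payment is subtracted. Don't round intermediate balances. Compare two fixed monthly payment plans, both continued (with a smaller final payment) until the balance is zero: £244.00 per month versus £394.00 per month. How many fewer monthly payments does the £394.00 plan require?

Monthly rate r = 25.3%/12 = 2.10833% = 0.0210833.
At £244.00/mo: n = ⌈−ln(1 − rB₀/P)/ln(1+r)⌉ = 50 payments (last £185.39); total interest = total paid − £7,475.00 = £4,666.39.
At £394.00/mo: 25 payments (last £191.32); total interest £2,172.32.
Payments saved = 50 − 25 = 25.

25 fewer payments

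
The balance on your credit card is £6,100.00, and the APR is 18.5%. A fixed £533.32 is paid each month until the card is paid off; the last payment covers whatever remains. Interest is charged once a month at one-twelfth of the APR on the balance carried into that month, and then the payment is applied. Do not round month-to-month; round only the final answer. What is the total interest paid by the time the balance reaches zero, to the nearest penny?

Monthly rate r = 18.5%/12 = 1.54167% = 0.0154167.
Payoff takes n = ⌈−ln(1 − rB₀/P)/ln(1+r)⌉ = ⌈12.680⌉ = 13 payments; the last is £363.43.
Total paid = 12·£533.32 + £363.43 = £6,763.27.
Total interest = total paid − principal = £6,763.27 − £6,100.00 = £663.27.

£663.27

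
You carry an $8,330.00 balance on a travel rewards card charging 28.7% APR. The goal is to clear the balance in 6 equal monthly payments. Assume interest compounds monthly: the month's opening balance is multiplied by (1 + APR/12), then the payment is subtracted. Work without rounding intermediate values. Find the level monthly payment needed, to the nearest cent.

$1,506.84

Monthly rate r = 28.7%/12 = 2.39167% = 0.0239167.
Level-payment amortization: P = B₀·r / (1 − (1+r)^(−n)) = 8330.00·0.0239167 / (1 − 1.02392^(−6)).
Denominator 1 − (1+r)^(−6) = 0.132214625.
P = 199.226 / 0.132214625 ≈ 1506.84.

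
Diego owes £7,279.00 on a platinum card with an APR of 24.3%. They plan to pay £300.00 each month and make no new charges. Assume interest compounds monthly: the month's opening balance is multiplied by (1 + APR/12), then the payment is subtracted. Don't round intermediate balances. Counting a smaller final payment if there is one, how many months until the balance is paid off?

Monthly rate r = 24.3%/12 = 2.025% = 0.02025.
Recurrence: B ← B·(1+r) − £300.00.
Month 1: interest £147.40; balance after payment £7,126.40.
Month 2: interest £144.31; balance after payment £6,970.71.
Closed form: n = −ln(1 − rB₀/P)/ln(1+r) = −ln(0.50867)/ln(1.02025) ≈ 33.718, so the balance reaches zero during payment 34.

34 payments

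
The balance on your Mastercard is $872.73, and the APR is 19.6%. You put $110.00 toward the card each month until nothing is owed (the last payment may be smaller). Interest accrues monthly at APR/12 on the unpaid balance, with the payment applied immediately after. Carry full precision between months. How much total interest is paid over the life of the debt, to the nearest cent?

Monthly rate r = 19.6%/12 = 1.63333% = 0.0163333.
Payoff takes n = ⌈−ln(1 − rB₀/P)/ln(1+r)⌉ = ⌈8.566⌉ = 9 payments; the last is $62.52.
Total paid = 8·$110.00 + $62.52 = $942.52.
Total interest = total paid − principal = $942.52 − $872.73 = $69.79.

$69.79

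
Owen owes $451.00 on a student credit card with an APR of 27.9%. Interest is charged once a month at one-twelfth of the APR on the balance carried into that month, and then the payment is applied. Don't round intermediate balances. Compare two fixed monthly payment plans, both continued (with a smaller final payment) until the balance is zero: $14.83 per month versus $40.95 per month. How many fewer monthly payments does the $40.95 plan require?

41 fewer payments

Monthly rate r = 27.9%/12 = 2.325% = 0.02325.
At $14.83/mo: n = ⌈−ln(1 − rB₀/P)/ln(1+r)⌉ = 54 payments (last $6.27); total interest = total paid − $451.00 = $341.26.
At $40.95/mo: 13 payments (last $35.67); total interest $76.07.
Payments saved = 54 − 13 = 41.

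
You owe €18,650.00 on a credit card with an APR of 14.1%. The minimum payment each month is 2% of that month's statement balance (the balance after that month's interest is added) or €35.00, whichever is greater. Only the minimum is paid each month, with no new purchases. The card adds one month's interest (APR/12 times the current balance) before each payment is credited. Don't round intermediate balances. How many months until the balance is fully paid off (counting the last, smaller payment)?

354 months

Monthly rate r = 14.1%/12 = 1.175% = 0.01175.
While 2% of the post-interest balance exceeds €35.00, each month B ← (B·(1+r))·(1 − 0.02), i.e. B shrinks by the factor (1+r)·0.98 = 0.99151.
This holds for months 1–280. Entering month 281 the balance is €1,715.85; 2% of the post-interest balance is now below €35.00, so the flat €35.00 minimum applies from here.
From month 281 a fixed €35.00 at rate r clears €1,715.85 in 74 more payments. Total: 280 + 74 = 354 months.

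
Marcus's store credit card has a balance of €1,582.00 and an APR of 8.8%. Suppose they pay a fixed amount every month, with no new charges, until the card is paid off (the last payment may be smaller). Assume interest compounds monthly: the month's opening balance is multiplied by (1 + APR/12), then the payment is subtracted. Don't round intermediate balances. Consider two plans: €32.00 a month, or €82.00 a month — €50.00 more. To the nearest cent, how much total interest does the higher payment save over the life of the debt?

Monthly rate r = 8.8%/12 = 0.733333% = 0.00733333.
At €32.00/mo: n = ⌈−ln(1 − rB₀/P)/ln(1+r)⌉ = 62 payments (last €20.02); total interest = total paid − €1,582.00 = €390.02.
At €82.00/mo: 21 payments (last €72.01); total interest €130.01.
Interest saved = €390.02 − €130.01 = €260.01.

€260.01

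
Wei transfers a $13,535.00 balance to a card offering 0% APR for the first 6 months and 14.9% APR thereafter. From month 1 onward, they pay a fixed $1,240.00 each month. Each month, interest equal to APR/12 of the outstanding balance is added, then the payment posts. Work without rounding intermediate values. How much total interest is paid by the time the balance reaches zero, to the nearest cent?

Promo months 1–6 at r₀ = 0%/12 = 0; months 7+ at r₁ = 14.9%/12 = 0.0124167.
After month 6 (no interest yet): B = $13,535.00 − 6·$1,240.00 = $6,095.00.
Then at r₁ with $1,240.00/mo: n₂ = −ln(1 − r₁·B/P)/ln(1+r₁) ≈ 5.10 → 6 more payments.
Total paid = 11·$1,240.00 + $128.60 = $13,768.60; interest = $13,768.60 − $13,535.00 = $233.60.

$233.60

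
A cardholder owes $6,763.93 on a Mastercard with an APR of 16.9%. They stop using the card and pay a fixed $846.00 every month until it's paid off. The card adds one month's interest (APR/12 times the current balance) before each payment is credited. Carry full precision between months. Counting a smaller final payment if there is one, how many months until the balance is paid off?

Monthly rate r = 16.9%/12 = 1.40833% = 0.0140833.
Recurrence: B ← B·(1+r) − $846.00.
Month 1: interest $95.26; balance after payment $6,013.19.
Month 2: interest $84.69; balance after payment $5,251.87.
Closed form: n = −ln(1 − rB₀/P)/ln(1+r) = −ln(0.8874)/ln(1.01408) ≈ 8.542, so the balance reaches zero during payment 9.

9 months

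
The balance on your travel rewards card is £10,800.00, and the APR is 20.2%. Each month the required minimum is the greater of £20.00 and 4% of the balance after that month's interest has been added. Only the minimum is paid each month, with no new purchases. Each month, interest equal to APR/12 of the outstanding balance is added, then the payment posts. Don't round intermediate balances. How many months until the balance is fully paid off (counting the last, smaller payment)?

Monthly rate r = 20.2%/12 = 1.68333% = 0.0168333.
While 4% of the post-interest balance exceeds £20.00, each month B ← (B·(1+r))·(1 − 0.04), i.e. B shrinks by the factor (1+r)·0.96 = 0.97616.
This holds for months 1–129. Entering month 130 the balance is £480.43; 4% of the post-interest balance is now below £20.00, so the flat £20.00 minimum applies from here.
From month 130 a fixed £20.00 at rate r clears £480.43 in 32 more payments. Total: 129 + 32 = 161 months.

161 months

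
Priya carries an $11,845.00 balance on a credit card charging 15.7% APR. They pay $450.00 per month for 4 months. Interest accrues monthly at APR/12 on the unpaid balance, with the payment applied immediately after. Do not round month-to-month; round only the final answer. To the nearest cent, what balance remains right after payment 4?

Monthly rate r = 15.7%/12 = 1.30833% = 0.0130833.
Each month: B ← B·(1+r) − $450.00.
Month 1: interest $154.97; balance after payment $11,549.97.
Month 2: interest $151.11; balance after payment $11,251.08.
Month 3: interest $147.20; balance after payment $10,948.29.
Month 4: interest $143.24; balance after payment $10,641.53.

$10,641.53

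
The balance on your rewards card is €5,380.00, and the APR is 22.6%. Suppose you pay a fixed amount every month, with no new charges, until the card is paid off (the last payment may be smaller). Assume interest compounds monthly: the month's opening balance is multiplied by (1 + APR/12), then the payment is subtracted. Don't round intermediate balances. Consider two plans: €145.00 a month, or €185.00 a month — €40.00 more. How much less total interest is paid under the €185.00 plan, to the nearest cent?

€1,458.21

Monthly rate r = 22.6%/12 = 1.88333% = 0.0188333.
At €145.00/mo: n = ⌈−ln(1 − rB₀/P)/ln(1+r)⌉ = 65 payments (last €45.33); total interest = total paid − €5,380.00 = €3,945.33.
At €185.00/mo: 43 payments (last €97.12); total interest €2,487.12.
Interest saved = €3,945.33 − €2,487.12 = €1,458.21.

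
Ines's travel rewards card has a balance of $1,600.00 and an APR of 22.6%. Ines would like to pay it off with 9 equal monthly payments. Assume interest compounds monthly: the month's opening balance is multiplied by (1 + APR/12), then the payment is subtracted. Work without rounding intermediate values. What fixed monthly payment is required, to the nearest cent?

$194.93

Monthly rate r = 22.6%/12 = 1.88333% = 0.0188333.
Level-payment amortization: P = B₀·r / (1 − (1+r)^(−n)) = 1600.00·0.0188333 / (1 − 1.01883^(−9)).
Denominator 1 − (1+r)^(−9) = 0.154581609.
P = 30.1333 / 0.154581609 ≈ 194.93.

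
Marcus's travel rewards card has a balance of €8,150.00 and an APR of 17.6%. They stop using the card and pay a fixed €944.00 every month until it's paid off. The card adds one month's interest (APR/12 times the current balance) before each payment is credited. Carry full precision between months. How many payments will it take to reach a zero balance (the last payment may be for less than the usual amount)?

10 payments

Monthly rate r = 17.6%/12 = 1.46667% = 0.0146667.
Recurrence: B ← B·(1+r) − €944.00.
Month 1: interest €119.53; balance after payment €7,325.53.
Month 2: interest €107.44; balance after payment €6,488.97.
Closed form: n = −ln(1 − rB₀/P)/ln(1+r) = −ln(0.87338)/ln(1.01467) ≈ 9.299, so the balance reaches zero during payment 10.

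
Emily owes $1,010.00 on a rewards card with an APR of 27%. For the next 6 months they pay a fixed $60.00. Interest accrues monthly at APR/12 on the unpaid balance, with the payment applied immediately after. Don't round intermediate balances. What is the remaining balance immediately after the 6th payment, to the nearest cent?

$773.39

Monthly rate r = 27%/12 = 2.25% = 0.0225.
Each month: B ← B·(1+r) − $60.00.
Month 1: interest $22.72; balance after payment $972.72.
Month 2: interest $21.89; balance after payment $934.61.
Month 3: interest $21.03; balance after payment $895.64.
Month 4: interest $20.15; balance after payment $855.79.
Month 5: interest $19.26; balance after payment $815.05.
Month 6: interest $18.34; balance after payment $773.39.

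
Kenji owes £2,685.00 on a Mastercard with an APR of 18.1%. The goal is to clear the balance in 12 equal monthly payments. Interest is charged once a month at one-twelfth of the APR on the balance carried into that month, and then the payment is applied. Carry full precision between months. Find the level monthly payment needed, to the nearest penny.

Monthly rate r = 18.1%/12 = 1.50833% = 0.0150833.
Level-payment amortization: P = B₀·r / (1 − (1+r)^(−n)) = 2685.00·0.0150833 / (1 − 1.01508^(−12)).
Denominator 1 − (1+r)^(−12) = 0.164436166.
P = 40.4988 / 0.164436166 ≈ 246.29.

£246.29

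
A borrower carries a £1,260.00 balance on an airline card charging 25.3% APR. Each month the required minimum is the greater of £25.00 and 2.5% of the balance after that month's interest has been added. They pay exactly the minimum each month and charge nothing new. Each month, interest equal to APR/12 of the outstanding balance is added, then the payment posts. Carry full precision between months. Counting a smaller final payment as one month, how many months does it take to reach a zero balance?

Monthly rate r = 25.3%/12 = 2.10833% = 0.0210833.
While 2.5% of the post-interest balance exceeds £25.00, each month B ← (B·(1+r))·(1 − 0.025), i.e. B shrinks by the factor (1+r)·0.975 = 0.99556.
This holds for months 1–57. Entering month 58 the balance is £977.51; 2.5% of the post-interest balance is now below £25.00, so the flat £25.00 minimum applies from here.
From month 58 a fixed £25.00 at rate r clears £977.51 in 84 more payments. Total: 57 + 84 = 141 months.

141 months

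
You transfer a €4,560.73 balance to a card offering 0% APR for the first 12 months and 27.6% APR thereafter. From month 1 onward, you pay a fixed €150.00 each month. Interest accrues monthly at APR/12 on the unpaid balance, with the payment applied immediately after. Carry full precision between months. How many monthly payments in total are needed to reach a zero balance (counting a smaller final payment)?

Promo months 1–12 at r₀ = 0%/12 = 0; months 13+ at r₁ = 27.6%/12 = 0.023.
After month 12 (no interest yet): B = €4,560.73 − 12·€150.00 = €2,760.73.
Then at r₁ with €150.00/mo: n₂ = −ln(1 − r₁·B/P)/ln(1+r₁) ≈ 24.21 → 25 more payments.

37 months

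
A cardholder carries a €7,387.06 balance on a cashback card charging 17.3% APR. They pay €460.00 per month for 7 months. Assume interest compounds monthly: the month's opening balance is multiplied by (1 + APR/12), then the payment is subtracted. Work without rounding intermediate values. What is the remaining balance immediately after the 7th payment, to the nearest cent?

Monthly rate r = 17.3%/12 = 1.44167% = 0.0144167.
Each month: B ← B·(1+r) − €460.00.
Month 1: interest €106.50; balance after payment €7,033.56.
Month 2: interest €101.40; balance after payment €6,674.96.
Month 3: interest €96.23; balance after payment €6,311.19.
Month 4: interest €90.99; balance after payment €5,942.17.
Month 5: interest €85.67; balance after payment €5,567.84.
Month 6: interest €80.27; balance after payment €5,188.11.
Month 7: interest €74.80; balance after payment €4,802.91.

€4,802.91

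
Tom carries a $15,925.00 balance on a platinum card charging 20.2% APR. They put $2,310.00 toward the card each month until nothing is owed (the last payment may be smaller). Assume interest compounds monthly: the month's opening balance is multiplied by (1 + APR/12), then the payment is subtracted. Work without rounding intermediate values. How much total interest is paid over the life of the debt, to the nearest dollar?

$1,149

Monthly rate r = 20.2%/12 = 1.68333% = 0.0168333.
Payoff takes n = ⌈−ln(1 − rB₀/P)/ln(1+r)⌉ = ⌈7.389⌉ = 8 payments; the last is $904.04.
Total paid = 7·$2,310.00 + $904.04 = $17,074.04.
Total interest = total paid − principal = $17,074.04 − $15,925.00 = $1,149.04.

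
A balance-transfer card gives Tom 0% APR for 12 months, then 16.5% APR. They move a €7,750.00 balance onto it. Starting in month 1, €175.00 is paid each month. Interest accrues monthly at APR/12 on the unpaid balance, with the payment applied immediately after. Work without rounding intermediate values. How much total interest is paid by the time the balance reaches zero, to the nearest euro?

€1,870

Promo months 1–12 at r₀ = 0%/12 = 0; months 13+ at r₁ = 16.5%/12 = 0.01375.
After month 12 (no interest yet): B = €7,750.00 − 12·€175.00 = €5,650.00.
Then at r₁ with €175.00/mo: n₂ = −ln(1 − r₁·B/P)/ln(1+r₁) ≈ 42.97 → 43 more payments.
Total paid = 54·€175.00 + €170.37 = €9,620.37; interest = €9,620.37 − €7,750.00 = €1,870.37.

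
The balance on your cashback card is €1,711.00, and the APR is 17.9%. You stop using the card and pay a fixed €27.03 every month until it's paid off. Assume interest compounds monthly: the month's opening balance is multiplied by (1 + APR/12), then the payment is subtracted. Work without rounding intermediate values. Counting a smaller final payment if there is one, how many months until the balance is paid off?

195 payments

Monthly rate r = 17.9%/12 = 1.49167% = 0.0149167.
Recurrence: B ← B·(1+r) − €27.03.
Month 1: interest €25.52; balance after payment €1,709.49.
Month 2: interest €25.50; balance after payment €1,707.96.
Closed form: n = −ln(1 − rB₀/P)/ln(1+r) = −ln(0.055774)/ln(1.01492) ≈ 194.944, so the balance reaches zero during payment 195.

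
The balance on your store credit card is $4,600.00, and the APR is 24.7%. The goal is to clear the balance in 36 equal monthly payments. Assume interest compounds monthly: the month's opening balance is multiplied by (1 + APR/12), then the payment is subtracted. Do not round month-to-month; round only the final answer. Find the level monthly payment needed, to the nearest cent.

$182.17

Monthly rate r = 24.7%/12 = 2.05833% = 0.0205833.
Level-payment amortization: P = B₀·r / (1 − (1+r)^(−n)) = 4600.00·0.0205833 / (1 − 1.02058^(−36)).
Denominator 1 − (1+r)^(−36) = 0.519763666.
P = 94.6833 / 0.519763666 ≈ 182.17.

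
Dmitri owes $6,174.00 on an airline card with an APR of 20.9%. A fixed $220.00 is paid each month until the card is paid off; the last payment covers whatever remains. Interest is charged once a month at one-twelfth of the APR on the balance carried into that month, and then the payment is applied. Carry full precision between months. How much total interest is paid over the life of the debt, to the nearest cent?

Monthly rate r = 20.9%/12 = 1.74167% = 0.0174167.
Payoff takes n = ⌈−ln(1 − rB₀/P)/ln(1+r)⌉ = ⌈38.858⌉ = 39 payments; the last is $188.92.
Total paid = 38·$220.00 + $188.92 = $8,548.92.
Total interest = total paid − principal = $8,548.92 − $6,174.00 = $2,374.92.

$2,374.92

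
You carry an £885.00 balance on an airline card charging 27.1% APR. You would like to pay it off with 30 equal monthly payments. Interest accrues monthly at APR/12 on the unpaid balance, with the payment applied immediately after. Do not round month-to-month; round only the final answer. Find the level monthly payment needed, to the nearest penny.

£40.93

Monthly rate r = 27.1%/12 = 2.25833% = 0.0225833.
Level-payment amortization: P = B₀·r / (1 − (1+r)^(−n)) = 885.00·0.0225833 / (1 − 1.02258^(−30)).
Denominator 1 − (1+r)^(−30) = 0.488272569.
P = 19.9863 / 0.488272569 ≈ 40.93.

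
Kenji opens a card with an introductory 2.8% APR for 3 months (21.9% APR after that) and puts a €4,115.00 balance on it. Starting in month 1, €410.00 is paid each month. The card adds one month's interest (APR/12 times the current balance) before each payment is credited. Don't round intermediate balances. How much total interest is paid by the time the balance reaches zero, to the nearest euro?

€262

Promo months 1–3 at r₀ = 2.8%/12 = 0.00233333; months 4+ at r₁ = 21.9%/12 = 0.01825.
After month 3: iterate B ← B·(1+r₀) − €410.00 for 3 months → €2,911.00.
Then at r₁ with €410.00/mo: n₂ = −ln(1 − r₁·B/P)/ln(1+r₁) ≈ 7.67 → 8 more payments.
Total paid = 10·€410.00 + €276.83 = €4,376.83; interest = €4,376.83 − €4,115.00 = €261.83.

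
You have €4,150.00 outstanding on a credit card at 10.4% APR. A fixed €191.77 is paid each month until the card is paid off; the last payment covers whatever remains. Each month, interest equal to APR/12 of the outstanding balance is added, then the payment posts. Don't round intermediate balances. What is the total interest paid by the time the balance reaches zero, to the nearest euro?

€466

Monthly rate r = 10.4%/12 = 0.866667% = 0.00866667.
Payoff takes n = ⌈−ln(1 − rB₀/P)/ln(1+r)⌉ = ⌈24.069⌉ = 25 payments; the last is €13.35.
Total paid = 24·€191.77 + €13.35 = €4,615.83.
Total interest = total paid − principal = €4,615.83 − €4,150.00 = €465.83.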